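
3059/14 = 437/2=218.50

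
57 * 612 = 34884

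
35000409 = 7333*4773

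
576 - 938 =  - 362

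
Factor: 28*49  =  2^2*7^3 = 1372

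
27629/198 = 27629/198 = 139.54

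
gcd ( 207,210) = 3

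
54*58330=3149820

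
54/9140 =27/4570 =0.01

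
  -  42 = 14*( - 3 )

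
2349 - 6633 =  - 4284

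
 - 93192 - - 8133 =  - 85059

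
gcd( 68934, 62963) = 1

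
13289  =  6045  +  7244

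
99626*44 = 4383544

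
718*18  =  12924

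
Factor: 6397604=2^2*19^1*84179^1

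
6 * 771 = 4626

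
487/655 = 487/655 = 0.74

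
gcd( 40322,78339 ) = 1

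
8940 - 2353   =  6587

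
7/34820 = 7/34820= 0.00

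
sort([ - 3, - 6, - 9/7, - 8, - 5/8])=[  -  8, - 6, - 3, - 9/7, - 5/8]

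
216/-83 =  - 216/83=- 2.60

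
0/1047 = 0 = 0.00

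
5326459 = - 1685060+7011519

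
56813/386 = 56813/386=147.18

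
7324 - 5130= 2194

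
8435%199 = 77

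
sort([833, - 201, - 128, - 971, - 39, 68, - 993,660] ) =[ - 993, - 971, - 201, - 128,-39, 68,660,833 ]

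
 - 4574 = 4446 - 9020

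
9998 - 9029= 969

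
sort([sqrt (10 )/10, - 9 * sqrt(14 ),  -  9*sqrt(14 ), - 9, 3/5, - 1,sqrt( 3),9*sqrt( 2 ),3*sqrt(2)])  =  [ - 9 * sqrt( 14), - 9*sqrt ( 14) ,  -  9, - 1, sqrt( 10)/10, 3/5, sqrt( 3 ), 3*sqrt( 2), 9*sqrt( 2 ) ]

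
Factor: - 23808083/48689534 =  - 2^( - 1) * 13^1*19^1 * 113^1 * 521^(-1) * 853^1*46727^( - 1) 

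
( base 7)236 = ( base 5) 1000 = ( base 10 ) 125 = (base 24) 55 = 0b1111101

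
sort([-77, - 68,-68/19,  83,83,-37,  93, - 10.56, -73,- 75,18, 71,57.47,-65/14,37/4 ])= [ - 77,-75, - 73, - 68, - 37,-10.56 , - 65/14, - 68/19,37/4,18,57.47, 71,83,83,93]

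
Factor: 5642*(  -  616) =  -  3475472 = - 2^4*7^2*11^1*13^1*31^1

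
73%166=73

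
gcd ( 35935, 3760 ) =5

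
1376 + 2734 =4110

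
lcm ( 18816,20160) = 282240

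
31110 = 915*34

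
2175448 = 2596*838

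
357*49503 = 17672571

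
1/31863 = 1/31863 = 0.00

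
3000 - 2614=386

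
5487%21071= 5487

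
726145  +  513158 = 1239303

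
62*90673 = 5621726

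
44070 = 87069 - 42999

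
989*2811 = 2780079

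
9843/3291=2  +  1087/1097=2.99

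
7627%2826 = 1975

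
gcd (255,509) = 1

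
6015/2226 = 2005/742= 2.70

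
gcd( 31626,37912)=14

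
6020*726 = 4370520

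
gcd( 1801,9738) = 1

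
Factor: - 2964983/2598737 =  - 7^1  *  467^1*907^1*2598737^( - 1) 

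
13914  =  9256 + 4658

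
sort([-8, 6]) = [-8 , 6] 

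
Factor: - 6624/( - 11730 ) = 48/85 = 2^4 * 3^1*5^ ( - 1 )*17^( - 1 ) 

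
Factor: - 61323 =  - 3^1*20441^1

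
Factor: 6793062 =2^1*3^1*1132177^1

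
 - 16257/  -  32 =508 + 1/32 = 508.03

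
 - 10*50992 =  - 509920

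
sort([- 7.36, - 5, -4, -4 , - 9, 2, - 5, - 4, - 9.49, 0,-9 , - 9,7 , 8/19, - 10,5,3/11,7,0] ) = [ - 10, - 9.49, - 9,-9, - 9,  -  7.36,- 5,-5, - 4, - 4,  -  4,  0,0, 3/11,8/19, 2, 5,7, 7]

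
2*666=1332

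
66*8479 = 559614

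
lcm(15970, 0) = 0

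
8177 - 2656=5521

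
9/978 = 3/326 =0.01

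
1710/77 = 1710/77  =  22.21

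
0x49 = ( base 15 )4D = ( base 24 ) 31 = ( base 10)73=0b1001001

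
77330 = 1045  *74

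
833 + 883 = 1716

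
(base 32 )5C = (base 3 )20101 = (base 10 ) 172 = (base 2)10101100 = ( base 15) b7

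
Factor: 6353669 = 7^1*907667^1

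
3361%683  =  629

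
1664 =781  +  883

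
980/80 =12 + 1/4 =12.25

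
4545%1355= 480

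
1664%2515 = 1664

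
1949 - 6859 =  - 4910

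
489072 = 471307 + 17765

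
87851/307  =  286 + 49/307 = 286.16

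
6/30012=1/5002 = 0.00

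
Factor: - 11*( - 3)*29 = 957 = 3^1*11^1*29^1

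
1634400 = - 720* ( - 2270 ) 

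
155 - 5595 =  - 5440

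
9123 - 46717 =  -37594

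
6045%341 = 248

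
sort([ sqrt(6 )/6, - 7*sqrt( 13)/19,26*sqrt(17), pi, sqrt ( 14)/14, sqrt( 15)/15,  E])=[ - 7*sqrt( 13) /19, sqrt( 15)/15, sqrt(14)/14,sqrt(6)/6 , E, pi,26*sqrt( 17)] 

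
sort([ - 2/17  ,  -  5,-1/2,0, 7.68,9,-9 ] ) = [ - 9, - 5, - 1/2, - 2/17,0,7.68,9 ] 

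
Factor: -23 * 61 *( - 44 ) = 2^2*11^1*23^1 *61^1 = 61732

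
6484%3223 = 38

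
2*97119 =194238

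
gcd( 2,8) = 2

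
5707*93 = 530751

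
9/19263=3/6421 =0.00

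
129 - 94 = 35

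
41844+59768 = 101612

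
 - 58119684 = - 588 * 98843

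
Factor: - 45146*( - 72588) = 2^3*3^1*23^1*263^1*22573^1 = 3277057848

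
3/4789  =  3/4789 = 0.00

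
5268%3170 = 2098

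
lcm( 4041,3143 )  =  28287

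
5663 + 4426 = 10089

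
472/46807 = 472/46807 = 0.01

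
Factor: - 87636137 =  - 487^1*179951^1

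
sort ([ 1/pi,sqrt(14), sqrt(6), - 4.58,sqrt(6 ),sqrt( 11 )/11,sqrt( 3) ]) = [ - 4.58, sqrt(11) /11, 1/pi,sqrt(3 ), sqrt( 6) , sqrt(6 ), sqrt( 14 )]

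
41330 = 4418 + 36912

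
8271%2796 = 2679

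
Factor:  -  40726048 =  -2^5*11^1*37^1 * 53^1*59^1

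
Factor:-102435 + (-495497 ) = - 597932   =  -  2^2  *  83^1*1801^1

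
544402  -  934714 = - 390312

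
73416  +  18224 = 91640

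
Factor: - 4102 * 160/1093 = - 2^6 *5^1 * 7^1* 293^1*1093^(-1) = - 656320/1093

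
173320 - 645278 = -471958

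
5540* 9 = 49860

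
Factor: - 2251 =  - 2251^1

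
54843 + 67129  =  121972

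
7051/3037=7051/3037  =  2.32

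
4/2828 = 1/707 = 0.00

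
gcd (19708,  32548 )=4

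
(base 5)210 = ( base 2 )110111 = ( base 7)106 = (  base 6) 131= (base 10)55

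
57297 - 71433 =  - 14136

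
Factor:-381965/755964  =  -2^( - 2) * 3^( - 2 )*5^1*11^ ( - 1)*23^( - 1 )*79^1*83^(-1)*967^1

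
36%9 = 0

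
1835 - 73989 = -72154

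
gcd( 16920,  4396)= 4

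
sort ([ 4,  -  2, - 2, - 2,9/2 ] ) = [ - 2, - 2, -2,4,  9/2 ]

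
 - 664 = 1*( - 664) 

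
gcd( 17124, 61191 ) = 3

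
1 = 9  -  8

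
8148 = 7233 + 915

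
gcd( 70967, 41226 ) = 1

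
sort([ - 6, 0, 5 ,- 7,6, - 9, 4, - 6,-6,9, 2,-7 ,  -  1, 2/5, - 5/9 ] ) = [- 9, - 7, - 7, - 6, - 6 , - 6  , - 1, - 5/9, 0,2/5, 2, 4,5,6, 9 ]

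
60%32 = 28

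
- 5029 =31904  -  36933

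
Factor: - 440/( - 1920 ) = 11/48 = 2^( - 4)*3^(-1)*11^1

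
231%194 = 37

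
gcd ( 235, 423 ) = 47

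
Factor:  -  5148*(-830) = 4272840 = 2^3*3^2*5^1 * 11^1*13^1*83^1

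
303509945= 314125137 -10615192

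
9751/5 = 9751/5 = 1950.20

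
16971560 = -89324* (-190) 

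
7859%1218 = 551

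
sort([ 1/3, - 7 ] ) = [ - 7,1/3]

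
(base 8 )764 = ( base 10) 500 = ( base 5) 4000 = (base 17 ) 1C7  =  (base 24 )KK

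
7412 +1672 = 9084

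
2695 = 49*55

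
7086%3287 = 512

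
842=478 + 364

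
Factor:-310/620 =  - 2^ (-1 ) =-  1/2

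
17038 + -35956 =  -  18918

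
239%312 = 239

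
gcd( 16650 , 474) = 6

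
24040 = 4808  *5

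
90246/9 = 30082/3 = 10027.33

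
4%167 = 4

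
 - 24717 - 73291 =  - 98008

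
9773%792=269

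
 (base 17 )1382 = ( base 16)171e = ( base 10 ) 5918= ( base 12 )3512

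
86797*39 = 3385083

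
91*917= 83447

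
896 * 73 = 65408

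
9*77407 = 696663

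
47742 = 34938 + 12804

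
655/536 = 655/536 = 1.22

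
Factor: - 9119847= -3^1 * 11^1*276359^1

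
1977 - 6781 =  - 4804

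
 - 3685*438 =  - 1614030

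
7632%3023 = 1586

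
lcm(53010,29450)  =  265050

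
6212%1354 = 796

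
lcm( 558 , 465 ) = 2790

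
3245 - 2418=827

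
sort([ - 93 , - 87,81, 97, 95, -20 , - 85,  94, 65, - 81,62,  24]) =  [ - 93, - 87 , - 85,-81, - 20,24,  62,65, 81, 94,95, 97]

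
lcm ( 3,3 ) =3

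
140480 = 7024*20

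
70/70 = 1 =1.00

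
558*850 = 474300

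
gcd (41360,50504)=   8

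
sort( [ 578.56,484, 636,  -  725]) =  [ - 725, 484, 578.56,636] 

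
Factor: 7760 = 2^4*5^1*97^1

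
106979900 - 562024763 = - 455044863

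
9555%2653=1596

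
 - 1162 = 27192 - 28354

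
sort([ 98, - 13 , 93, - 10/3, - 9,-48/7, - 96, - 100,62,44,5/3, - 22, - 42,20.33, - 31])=[ - 100, - 96, - 42,-31, - 22 , - 13, - 9 , - 48/7,-10/3, 5/3,  20.33, 44,62, 93,98 ]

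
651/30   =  21 + 7/10 = 21.70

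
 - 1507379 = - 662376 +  - 845003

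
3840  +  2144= 5984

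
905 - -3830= 4735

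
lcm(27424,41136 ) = 82272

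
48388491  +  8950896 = 57339387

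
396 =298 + 98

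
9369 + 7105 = 16474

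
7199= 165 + 7034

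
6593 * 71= 468103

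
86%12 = 2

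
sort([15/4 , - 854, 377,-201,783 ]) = [ - 854,- 201, 15/4,377,783]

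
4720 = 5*944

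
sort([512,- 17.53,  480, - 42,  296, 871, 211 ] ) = [-42, -17.53, 211, 296, 480,512, 871]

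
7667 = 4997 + 2670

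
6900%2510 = 1880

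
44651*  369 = 16476219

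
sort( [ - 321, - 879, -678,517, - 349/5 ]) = [ -879,-678,  -  321,-349/5,  517]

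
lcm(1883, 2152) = 15064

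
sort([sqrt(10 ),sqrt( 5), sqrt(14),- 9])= [  -  9, sqrt(5), sqrt(10),sqrt( 14)] 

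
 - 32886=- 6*5481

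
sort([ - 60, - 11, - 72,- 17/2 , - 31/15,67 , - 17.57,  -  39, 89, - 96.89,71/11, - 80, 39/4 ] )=[ - 96.89,-80, - 72,- 60,  -  39, - 17.57, - 11,-17/2,  -  31/15  ,  71/11, 39/4, 67, 89]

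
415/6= 415/6  =  69.17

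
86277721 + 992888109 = 1079165830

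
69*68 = 4692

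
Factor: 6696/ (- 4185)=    - 8/5=-2^3*5^( - 1 )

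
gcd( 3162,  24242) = 1054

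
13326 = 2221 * 6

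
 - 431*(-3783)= 1630473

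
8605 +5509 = 14114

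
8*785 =6280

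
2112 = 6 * 352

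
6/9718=3/4859 =0.00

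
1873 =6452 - 4579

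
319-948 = - 629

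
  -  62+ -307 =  - 369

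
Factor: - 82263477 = - 3^1  *  877^1*31267^1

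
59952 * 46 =2757792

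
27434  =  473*58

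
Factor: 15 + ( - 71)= - 56 =-  2^3 * 7^1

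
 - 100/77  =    -  2 + 54/77  =  -  1.30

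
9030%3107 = 2816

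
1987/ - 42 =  - 48 + 29/42=- 47.31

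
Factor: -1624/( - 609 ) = 2^3*3^( - 1) =8/3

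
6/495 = 2/165 =0.01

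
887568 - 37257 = 850311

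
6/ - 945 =  -  2/315 = -0.01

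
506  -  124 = 382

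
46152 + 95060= 141212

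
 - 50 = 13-63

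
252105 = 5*50421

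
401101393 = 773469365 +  - 372367972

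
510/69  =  170/23 = 7.39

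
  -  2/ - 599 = 2/599   =  0.00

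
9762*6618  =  64604916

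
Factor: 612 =2^2 * 3^2*17^1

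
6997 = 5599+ 1398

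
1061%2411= 1061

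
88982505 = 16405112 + 72577393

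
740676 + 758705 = 1499381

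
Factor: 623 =7^1 *89^1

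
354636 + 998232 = 1352868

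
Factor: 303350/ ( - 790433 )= - 2^1*5^2*7^ (  -  1 ) * 6067^1 * 112919^( - 1)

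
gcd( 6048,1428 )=84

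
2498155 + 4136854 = 6635009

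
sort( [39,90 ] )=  [39, 90] 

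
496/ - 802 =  - 1 + 153/401 =- 0.62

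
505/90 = 5 + 11/18=5.61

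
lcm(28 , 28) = 28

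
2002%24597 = 2002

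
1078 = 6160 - 5082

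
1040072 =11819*88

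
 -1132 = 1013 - 2145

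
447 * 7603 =3398541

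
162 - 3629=-3467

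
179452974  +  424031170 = 603484144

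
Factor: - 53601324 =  - 2^2*3^1 * 7^1 * 113^1*5647^1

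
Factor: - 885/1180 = - 2^( - 2)*3^1 = - 3/4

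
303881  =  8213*37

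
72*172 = 12384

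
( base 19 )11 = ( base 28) K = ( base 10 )20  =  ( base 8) 24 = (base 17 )13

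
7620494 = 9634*791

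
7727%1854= 311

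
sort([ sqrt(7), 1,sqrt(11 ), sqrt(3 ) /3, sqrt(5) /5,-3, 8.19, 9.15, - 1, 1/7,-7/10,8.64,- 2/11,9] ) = [ - 3 , - 1,-7/10, - 2/11,1/7,sqrt(5)/5,  sqrt(3 )/3 , 1, sqrt(7) , sqrt( 11), 8.19 , 8.64,9, 9.15]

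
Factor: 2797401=3^1*17^1 * 54851^1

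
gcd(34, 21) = 1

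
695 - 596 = 99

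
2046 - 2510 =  - 464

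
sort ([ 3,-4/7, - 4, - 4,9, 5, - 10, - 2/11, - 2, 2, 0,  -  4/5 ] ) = [-10, - 4,-4  , - 2,-4/5,-4/7,-2/11,  0,2 , 3,5  ,  9 ]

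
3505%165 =40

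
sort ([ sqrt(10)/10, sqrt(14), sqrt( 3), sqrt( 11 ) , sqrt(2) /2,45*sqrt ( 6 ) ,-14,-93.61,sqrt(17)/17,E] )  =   [ -93.61,-14, sqrt(17 )/17, sqrt( 10) /10,sqrt( 2)/2, sqrt( 3), E, sqrt(11 ), sqrt(14),45*sqrt( 6) ]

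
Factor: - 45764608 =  - 2^12*11173^1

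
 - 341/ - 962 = 341/962 = 0.35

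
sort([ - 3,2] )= [ - 3, 2 ]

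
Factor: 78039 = 3^2*13^1*23^1*29^1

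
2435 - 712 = 1723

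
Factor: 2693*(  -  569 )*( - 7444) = 11406567748 = 2^2*569^1*1861^1  *  2693^1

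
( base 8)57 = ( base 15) 32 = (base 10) 47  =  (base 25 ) 1M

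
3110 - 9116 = -6006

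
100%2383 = 100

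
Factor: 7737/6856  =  2^ ( - 3 )*3^1*857^(-1)*2579^1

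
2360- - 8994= 11354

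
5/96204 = 5/96204 = 0.00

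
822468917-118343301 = 704125616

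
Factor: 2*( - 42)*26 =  - 2184 = - 2^3*3^1*7^1*13^1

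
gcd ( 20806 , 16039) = 1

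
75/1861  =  75/1861 = 0.04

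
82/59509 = 82/59509 =0.00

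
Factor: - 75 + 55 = -20 = - 2^2*5^1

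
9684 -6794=2890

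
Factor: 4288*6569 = 2^6* 67^1 * 6569^1 = 28167872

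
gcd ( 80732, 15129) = 1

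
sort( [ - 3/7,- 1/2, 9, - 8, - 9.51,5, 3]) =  [ - 9.51 , - 8 , - 1/2, - 3/7, 3, 5,9]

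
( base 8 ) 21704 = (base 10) 9156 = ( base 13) 4224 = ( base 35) 7GL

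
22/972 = 11/486 = 0.02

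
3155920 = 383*8240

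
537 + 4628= 5165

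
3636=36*101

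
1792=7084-5292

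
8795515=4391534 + 4403981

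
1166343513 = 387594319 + 778749194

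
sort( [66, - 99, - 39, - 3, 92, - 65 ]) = [  -  99,-65, - 39, - 3,66, 92]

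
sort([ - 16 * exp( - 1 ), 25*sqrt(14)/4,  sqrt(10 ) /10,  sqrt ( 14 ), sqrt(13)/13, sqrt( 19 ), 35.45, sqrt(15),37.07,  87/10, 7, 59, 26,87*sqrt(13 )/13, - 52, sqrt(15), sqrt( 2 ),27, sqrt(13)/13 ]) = [-52, - 16*exp(-1 ), sqrt( 13 )/13,sqrt(13)/13, sqrt(10 ) /10,sqrt( 2),sqrt( 14), sqrt(15),  sqrt( 15) , sqrt(19 ), 7 , 87/10,25*sqrt( 14) /4, 87*sqrt(13 )/13,26,27,  35.45,37.07, 59]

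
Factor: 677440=2^6*5^1*29^1*73^1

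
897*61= 54717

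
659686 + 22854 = 682540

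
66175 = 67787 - 1612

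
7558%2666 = 2226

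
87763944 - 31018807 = 56745137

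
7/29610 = 1/4230  =  0.00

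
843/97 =843/97 = 8.69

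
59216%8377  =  577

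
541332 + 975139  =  1516471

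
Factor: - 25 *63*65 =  - 3^2 * 5^3*7^1*13^1  =  - 102375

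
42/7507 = 42/7507=0.01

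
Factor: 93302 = 2^1*11^1*4241^1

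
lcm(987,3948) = 3948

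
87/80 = 87/80 = 1.09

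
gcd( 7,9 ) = 1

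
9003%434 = 323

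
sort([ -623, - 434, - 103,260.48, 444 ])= [-623,-434,-103,260.48,444] 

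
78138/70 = 39069/35= 1116.26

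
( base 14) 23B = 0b110111101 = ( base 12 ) 311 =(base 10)445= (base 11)375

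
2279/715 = 3 + 134/715 =3.19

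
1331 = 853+478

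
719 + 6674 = 7393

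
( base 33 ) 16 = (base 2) 100111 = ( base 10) 39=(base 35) 14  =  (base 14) 2B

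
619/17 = 36+7/17 = 36.41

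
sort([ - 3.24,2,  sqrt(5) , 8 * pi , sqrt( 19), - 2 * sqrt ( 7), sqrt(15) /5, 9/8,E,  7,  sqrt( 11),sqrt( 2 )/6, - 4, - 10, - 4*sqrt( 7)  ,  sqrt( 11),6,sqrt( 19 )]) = [ - 4*sqrt( 7 ), -10, - 2*sqrt( 7 ) , - 4, - 3.24, sqrt(2 )/6,sqrt( 15 )/5 , 9/8,2,sqrt( 5),E,sqrt(11 ),sqrt( 11),sqrt(19 ) , sqrt(19), 6,7,8* pi ] 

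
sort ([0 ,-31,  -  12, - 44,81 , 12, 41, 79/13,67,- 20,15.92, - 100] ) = [ - 100, - 44, - 31, - 20, - 12,0,79/13,12,15.92,  41, 67,81 ]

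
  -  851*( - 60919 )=51842069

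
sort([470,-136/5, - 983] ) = [  -  983, - 136/5,470]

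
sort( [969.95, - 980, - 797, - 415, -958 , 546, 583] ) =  [ - 980, - 958, - 797, - 415,546, 583,969.95] 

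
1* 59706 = 59706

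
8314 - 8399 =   -  85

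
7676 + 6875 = 14551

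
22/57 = 22/57 = 0.39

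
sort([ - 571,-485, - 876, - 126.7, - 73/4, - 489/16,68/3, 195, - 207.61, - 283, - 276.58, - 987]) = [ - 987, - 876, - 571,-485 ,-283, - 276.58,- 207.61, - 126.7, - 489/16,  -  73/4,  68/3, 195]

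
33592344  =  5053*6648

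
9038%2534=1436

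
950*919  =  873050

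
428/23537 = 428/23537 = 0.02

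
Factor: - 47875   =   - 5^3*383^1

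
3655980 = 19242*190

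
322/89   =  322/89 = 3.62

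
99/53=99/53= 1.87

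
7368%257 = 172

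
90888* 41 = 3726408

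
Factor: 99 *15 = 3^3 * 5^1*11^1 = 1485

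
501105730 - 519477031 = - 18371301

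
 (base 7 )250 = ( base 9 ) 157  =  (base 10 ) 133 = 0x85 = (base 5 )1013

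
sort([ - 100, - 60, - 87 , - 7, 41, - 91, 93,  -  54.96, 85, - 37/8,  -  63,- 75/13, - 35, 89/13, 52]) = [  -  100,-91,  -  87, - 63,-60, - 54.96,  -  35, - 7,-75/13,-37/8,89/13,41,  52, 85, 93]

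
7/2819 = 7/2819 = 0.00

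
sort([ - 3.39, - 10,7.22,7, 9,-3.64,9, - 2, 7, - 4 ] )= [ - 10, - 4, - 3.64,-3.39, - 2, 7,7,7.22,9,9 ] 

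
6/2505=2/835   =  0.00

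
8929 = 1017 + 7912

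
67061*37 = 2481257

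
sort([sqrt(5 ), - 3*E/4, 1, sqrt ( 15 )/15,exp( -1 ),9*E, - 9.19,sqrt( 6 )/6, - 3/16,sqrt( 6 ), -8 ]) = [ - 9.19, - 8,-3*E/4, - 3/16, sqrt ( 15)/15 , exp( - 1), sqrt(6 )/6, 1, sqrt( 5),sqrt( 6 ), 9*E]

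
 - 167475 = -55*3045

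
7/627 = 7/627= 0.01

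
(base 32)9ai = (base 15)2C6E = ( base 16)2552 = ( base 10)9554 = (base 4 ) 2111102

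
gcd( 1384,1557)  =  173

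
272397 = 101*2697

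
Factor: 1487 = 1487^1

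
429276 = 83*5172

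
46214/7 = 6602 = 6602.00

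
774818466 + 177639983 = 952458449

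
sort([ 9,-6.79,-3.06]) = [- 6.79, - 3.06, 9 ]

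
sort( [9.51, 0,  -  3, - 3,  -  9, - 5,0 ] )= [-9,-5, - 3, - 3 , 0, 0, 9.51 ]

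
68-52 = 16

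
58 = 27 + 31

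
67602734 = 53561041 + 14041693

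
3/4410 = 1/1470 = 0.00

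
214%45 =34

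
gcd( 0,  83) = 83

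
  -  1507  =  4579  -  6086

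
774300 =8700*89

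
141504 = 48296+93208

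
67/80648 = 67/80648 =0.00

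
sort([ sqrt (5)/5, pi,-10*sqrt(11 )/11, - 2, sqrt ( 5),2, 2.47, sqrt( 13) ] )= [ - 10*sqrt( 11)/11, - 2,sqrt(5) /5 , 2, sqrt( 5), 2.47, pi, sqrt(13)] 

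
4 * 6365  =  25460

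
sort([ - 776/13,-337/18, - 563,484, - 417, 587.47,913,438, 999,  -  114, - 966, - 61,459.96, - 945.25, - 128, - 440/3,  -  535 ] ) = [-966, - 945.25, - 563, - 535 ,-417,  -  440/3, - 128,-114, - 61, - 776/13, - 337/18, 438,459.96, 484, 587.47,913,999] 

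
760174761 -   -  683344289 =1443519050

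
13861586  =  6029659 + 7831927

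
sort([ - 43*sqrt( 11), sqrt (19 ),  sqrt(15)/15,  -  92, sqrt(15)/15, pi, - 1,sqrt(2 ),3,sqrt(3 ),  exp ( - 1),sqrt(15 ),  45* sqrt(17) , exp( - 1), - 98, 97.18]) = [ -43*sqrt(11) ,- 98,  -  92, - 1,  sqrt(15 )/15,sqrt( 15 ) /15,  exp(-1),exp( - 1 ),  sqrt( 2), sqrt(3), 3,pi,sqrt( 15), sqrt( 19 ),97.18,45*sqrt( 17)] 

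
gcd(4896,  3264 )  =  1632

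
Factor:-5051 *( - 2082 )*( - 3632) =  - 38194773024 = - 2^5*3^1*227^1*347^1*5051^1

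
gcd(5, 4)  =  1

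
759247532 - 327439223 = 431808309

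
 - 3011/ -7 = 3011/7 = 430.14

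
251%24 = 11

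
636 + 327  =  963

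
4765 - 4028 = 737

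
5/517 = 5/517 = 0.01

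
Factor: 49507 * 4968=245950776 = 2^3 * 3^3 *23^1*31^1 *1597^1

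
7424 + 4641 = 12065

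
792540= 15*52836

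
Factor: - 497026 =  - 2^1*181^1*1373^1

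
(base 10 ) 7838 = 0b1111010011110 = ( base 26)BFC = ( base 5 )222323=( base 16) 1e9e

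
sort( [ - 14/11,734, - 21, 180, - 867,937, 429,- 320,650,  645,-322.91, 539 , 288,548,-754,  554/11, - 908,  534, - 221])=[-908, - 867, - 754, - 322.91, - 320 , - 221, - 21, - 14/11,554/11,180,288,  429,  534,  539, 548,645,650,  734,937 ] 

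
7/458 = 7/458 = 0.02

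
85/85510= 1/1006 = 0.00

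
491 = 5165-4674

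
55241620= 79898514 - 24656894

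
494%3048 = 494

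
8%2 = 0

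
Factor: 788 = 2^2 * 197^1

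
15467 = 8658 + 6809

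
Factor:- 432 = -2^4*3^3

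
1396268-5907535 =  - 4511267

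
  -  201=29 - 230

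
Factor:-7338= - 2^1 * 3^1*1223^1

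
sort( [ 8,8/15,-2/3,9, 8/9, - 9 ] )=[ - 9, - 2/3,8/15 , 8/9,8,9]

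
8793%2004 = 777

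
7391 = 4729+2662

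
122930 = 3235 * 38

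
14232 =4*3558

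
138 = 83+55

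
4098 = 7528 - 3430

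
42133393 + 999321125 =1041454518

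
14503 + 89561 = 104064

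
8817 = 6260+2557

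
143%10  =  3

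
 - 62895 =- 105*599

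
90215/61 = 1478 + 57/61 = 1478.93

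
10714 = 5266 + 5448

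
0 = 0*7759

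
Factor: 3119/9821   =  7^(  -  1 )*23^ ( -1)*61^( - 1)*3119^1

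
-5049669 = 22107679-27157348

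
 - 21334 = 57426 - 78760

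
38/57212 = 19/28606 = 0.00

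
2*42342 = 84684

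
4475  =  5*895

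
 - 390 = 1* (-390)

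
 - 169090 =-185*914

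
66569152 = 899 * 74048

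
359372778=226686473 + 132686305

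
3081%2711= 370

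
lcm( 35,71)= 2485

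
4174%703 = 659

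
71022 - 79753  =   -8731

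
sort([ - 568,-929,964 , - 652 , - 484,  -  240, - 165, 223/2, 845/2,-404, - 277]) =[ - 929, - 652, - 568, - 484, - 404, - 277, - 240 ,-165, 223/2,845/2, 964]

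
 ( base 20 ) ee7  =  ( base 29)700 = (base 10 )5887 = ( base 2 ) 1011011111111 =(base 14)2207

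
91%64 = 27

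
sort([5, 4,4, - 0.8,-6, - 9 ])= [ - 9, - 6 ,- 0.8, 4, 4,  5 ] 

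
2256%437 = 71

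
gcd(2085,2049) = 3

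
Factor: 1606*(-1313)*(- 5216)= 2^6*11^1 *13^1 * 73^1*101^1*163^1=10998864448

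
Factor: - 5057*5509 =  - 27859013=   - 7^1*13^1*389^1 *787^1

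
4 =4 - 0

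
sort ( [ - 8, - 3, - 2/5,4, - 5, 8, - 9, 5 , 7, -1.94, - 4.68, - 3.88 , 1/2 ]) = [ - 9,-8, - 5, - 4.68,-3.88, - 3 ,- 1.94,  -  2/5,1/2, 4, 5,7,8 ] 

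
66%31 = 4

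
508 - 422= 86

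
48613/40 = 1215 + 13/40 = 1215.33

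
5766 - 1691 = 4075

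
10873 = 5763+5110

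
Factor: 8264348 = 2^2*79^1*26153^1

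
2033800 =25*81352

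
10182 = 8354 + 1828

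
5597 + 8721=14318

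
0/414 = 0  =  0.00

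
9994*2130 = 21287220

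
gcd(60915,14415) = 465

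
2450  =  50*49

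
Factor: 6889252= 2^2*37^1*46549^1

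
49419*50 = 2470950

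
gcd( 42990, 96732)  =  6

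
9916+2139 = 12055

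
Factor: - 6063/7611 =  - 47/59 = - 47^1*59^( - 1) 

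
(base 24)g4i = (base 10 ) 9330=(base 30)ab0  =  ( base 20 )136A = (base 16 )2472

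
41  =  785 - 744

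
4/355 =4/355 =0.01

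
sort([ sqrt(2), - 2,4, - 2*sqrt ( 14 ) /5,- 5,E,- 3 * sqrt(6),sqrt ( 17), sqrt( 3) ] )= [ - 3*sqrt( 6), - 5,  -  2, - 2*sqrt(14 )/5, sqrt( 2),  sqrt (3 ),  E , 4,sqrt( 17)] 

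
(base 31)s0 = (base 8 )1544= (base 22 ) 1HA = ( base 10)868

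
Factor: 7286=2^1 * 3643^1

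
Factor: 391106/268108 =283/194 = 2^( - 1)*97^(-1 )*283^1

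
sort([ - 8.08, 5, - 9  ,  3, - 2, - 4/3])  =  [ - 9, - 8.08, - 2,-4/3,3, 5]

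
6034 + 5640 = 11674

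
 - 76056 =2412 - 78468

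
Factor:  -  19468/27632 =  - 2^ (  -  2 )*11^( - 1)*31^1= - 31/44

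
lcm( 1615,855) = 14535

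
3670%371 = 331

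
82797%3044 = 609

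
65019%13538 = 10867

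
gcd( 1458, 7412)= 2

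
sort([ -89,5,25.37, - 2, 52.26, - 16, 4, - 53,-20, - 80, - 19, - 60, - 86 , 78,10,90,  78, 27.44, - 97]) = [ - 97, - 89, - 86,-80,  -  60,  -  53, - 20,- 19, - 16, - 2, 4,5,10, 25.37, 27.44,52.26,  78, 78,90]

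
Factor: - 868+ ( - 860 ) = -1728 = - 2^6 *3^3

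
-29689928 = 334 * (-88892) 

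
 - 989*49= - 48461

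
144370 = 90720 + 53650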